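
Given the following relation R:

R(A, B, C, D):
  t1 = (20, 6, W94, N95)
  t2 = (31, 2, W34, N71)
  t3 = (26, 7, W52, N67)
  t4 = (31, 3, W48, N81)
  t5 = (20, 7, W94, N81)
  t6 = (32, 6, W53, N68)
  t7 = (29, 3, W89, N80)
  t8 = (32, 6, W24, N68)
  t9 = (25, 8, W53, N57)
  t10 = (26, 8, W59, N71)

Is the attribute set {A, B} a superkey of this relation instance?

No

Rows 6 and 8 have the same {A, B} value (A=32, B=6) but are distinct tuples, so {A, B} does not determine every attribute — not a superkey.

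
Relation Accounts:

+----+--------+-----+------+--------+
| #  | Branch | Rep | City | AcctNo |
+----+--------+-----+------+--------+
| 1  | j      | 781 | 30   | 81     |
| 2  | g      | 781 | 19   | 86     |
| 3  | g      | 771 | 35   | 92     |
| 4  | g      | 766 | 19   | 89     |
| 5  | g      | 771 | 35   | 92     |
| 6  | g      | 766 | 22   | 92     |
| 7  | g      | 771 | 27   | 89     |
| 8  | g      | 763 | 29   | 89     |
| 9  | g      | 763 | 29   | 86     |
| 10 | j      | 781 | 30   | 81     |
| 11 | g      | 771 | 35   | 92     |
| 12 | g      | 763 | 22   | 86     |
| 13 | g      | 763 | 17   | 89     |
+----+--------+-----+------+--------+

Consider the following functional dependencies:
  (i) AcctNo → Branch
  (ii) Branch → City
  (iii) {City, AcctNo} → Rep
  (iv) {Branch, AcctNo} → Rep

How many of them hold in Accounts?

2

(i) AcctNo → Branch: every LHS value maps to a single RHS value — holds.
(ii) Branch → City: Branch=g: rows 2, 3, 4, 5, 6, 7, 8, 9, 11, 12, 13 → City takes values {19, 35, 22, 27, 29, 17} — violation — fails.
(iii) {City, AcctNo} → Rep: every LHS value maps to a single RHS value — holds.
(iv) {Branch, AcctNo} → Rep: (Branch=g, AcctNo=86): rows 2, 9, 12 → Rep takes values {781, 763} — violation; (Branch=g, AcctNo=92): rows 3, 5, 6, 11 → Rep takes values {771, 766} — violation; (Branch=g, AcctNo=89): rows 4, 7, 8, 13 → Rep takes values {766, 771, 763} — violation — fails.
2 of the 4 dependencies hold.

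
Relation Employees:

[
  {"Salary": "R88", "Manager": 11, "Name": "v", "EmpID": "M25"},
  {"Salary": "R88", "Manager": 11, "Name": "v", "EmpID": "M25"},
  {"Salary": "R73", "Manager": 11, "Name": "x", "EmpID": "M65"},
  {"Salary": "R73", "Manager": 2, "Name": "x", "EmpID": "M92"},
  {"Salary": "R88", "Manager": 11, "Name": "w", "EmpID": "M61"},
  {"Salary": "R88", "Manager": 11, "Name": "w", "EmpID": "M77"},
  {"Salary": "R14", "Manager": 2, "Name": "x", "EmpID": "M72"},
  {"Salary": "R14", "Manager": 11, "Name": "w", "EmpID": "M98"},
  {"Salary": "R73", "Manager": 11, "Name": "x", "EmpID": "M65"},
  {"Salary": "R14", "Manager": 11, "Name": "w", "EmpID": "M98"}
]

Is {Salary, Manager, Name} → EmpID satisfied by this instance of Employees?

(Salary=R88, Manager=11, Name=v): 2 rows → EmpID = M25, M25 ✓
(Salary=R73, Manager=11, Name=x): 2 rows → EmpID = M65, M65 ✓
(Salary=R73, Manager=2, Name=x): 1 row → EmpID = M92 ✓
(Salary=R88, Manager=11, Name=w): 2 rows → EmpID takes values {M61, M77} — violation
(Salary=R14, Manager=2, Name=x): 1 row → EmpID = M72 ✓
(Salary=R14, Manager=11, Name=w): 2 rows → EmpID = M98, M98 ✓
Two rows agree on {Salary, Manager, Name} but differ on EmpID, so {Salary, Manager, Name} → EmpID does not hold.

No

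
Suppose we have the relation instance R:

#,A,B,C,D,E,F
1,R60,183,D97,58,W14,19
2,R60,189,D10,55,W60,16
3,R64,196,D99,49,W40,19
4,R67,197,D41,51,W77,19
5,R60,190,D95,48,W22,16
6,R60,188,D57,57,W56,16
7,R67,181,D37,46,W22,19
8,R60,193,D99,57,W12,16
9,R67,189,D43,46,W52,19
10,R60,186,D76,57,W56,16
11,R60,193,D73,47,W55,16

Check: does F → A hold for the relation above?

No

F=19: rows 1, 3, 4, 7, 9 → A takes values {R60, R64, R67} — violation
F=16: rows 2, 5, 6, 8, 10, 11 → A = R60, R60, R60, R60, R60, R60 ✓
Two rows agree on F but differ on A, so F → A does not hold.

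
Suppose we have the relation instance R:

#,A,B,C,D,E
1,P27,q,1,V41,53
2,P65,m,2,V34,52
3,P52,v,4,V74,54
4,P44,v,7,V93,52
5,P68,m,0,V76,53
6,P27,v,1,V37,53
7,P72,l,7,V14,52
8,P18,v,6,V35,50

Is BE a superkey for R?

All 8 rows have distinct BE values, so BE → (all attributes) holds and BE is a superkey.

Yes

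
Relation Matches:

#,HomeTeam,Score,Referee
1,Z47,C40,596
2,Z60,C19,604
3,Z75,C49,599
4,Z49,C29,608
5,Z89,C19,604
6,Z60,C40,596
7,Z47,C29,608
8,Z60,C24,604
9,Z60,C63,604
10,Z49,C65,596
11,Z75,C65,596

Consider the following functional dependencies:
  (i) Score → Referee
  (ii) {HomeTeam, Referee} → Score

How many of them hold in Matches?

1

(i) Score → Referee: every LHS value maps to a single RHS value — holds.
(ii) {HomeTeam, Referee} → Score: (HomeTeam=Z60, Referee=604): rows 2, 8, 9 → Score takes values {C19, C24, C63} — violation — fails.
1 of the 2 dependencies holds.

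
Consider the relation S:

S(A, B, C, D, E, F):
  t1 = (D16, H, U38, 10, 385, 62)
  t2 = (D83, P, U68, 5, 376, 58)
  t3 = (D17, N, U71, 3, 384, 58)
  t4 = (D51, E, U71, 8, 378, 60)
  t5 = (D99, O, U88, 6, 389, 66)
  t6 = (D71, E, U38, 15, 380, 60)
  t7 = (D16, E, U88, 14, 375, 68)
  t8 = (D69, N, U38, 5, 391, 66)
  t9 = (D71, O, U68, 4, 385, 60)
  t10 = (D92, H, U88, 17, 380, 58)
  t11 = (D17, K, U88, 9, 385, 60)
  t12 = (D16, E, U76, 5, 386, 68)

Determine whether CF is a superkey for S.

Yes

All 12 rows have distinct CF values, so CF → (all attributes) holds and CF is a superkey.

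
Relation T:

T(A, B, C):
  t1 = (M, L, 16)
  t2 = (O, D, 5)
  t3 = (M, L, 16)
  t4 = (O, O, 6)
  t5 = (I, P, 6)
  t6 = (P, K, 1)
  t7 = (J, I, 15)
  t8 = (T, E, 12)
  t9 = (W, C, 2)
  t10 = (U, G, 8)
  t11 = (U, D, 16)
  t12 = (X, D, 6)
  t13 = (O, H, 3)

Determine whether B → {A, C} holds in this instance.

No

B=L: rows 1, 3 → {A,C} = (M, 16), (M, 16) ✓
B=D: rows 2, 11, 12 → {A,C} takes values {(O, 5), (U, 16), (X, 6)} — violation
B=O: row 4 → {A,C} = (O, 6) ✓
B=P: row 5 → {A,C} = (I, 6) ✓
B=K: row 6 → {A,C} = (P, 1) ✓
B=I: row 7 → {A,C} = (J, 15) ✓
B=E: row 8 → {A,C} = (T, 12) ✓
B=C: row 9 → {A,C} = (W, 2) ✓
B=G: row 10 → {A,C} = (U, 8) ✓
B=H: row 13 → {A,C} = (O, 3) ✓
Two rows agree on B but differ on {A, C}, so B → {A, C} does not hold.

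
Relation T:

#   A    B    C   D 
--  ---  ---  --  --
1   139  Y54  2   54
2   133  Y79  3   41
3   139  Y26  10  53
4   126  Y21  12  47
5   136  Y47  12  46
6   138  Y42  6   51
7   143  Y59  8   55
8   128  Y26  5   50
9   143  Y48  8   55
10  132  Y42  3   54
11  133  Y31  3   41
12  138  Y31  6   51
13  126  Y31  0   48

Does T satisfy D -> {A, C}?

No

D=54: rows 1, 10 → {A,C} takes values {(139, 2), (132, 3)} — violation
D=41: rows 2, 11 → {A,C} = (133, 3), (133, 3) ✓
D=53: row 3 → {A,C} = (139, 10) ✓
D=47: row 4 → {A,C} = (126, 12) ✓
D=46: row 5 → {A,C} = (136, 12) ✓
D=51: rows 6, 12 → {A,C} = (138, 6), (138, 6) ✓
D=55: rows 7, 9 → {A,C} = (143, 8), (143, 8) ✓
D=50: row 8 → {A,C} = (128, 5) ✓
D=48: row 13 → {A,C} = (126, 0) ✓
Two rows agree on D but differ on {A, C}, so D -> {A, C} does not hold.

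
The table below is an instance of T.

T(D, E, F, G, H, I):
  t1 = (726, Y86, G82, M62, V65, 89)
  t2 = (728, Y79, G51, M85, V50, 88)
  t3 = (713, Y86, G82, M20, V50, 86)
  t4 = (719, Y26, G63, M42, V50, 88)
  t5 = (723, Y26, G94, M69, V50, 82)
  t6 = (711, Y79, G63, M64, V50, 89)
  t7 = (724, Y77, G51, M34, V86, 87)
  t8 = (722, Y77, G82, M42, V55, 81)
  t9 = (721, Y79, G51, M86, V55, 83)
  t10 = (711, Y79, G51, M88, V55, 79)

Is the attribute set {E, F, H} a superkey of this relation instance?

Rows 9 and 10 have the same {E, F, H} value (E=Y79, F=G51, H=V55) but are distinct tuples, so {E, F, H} does not determine every attribute — not a superkey.

No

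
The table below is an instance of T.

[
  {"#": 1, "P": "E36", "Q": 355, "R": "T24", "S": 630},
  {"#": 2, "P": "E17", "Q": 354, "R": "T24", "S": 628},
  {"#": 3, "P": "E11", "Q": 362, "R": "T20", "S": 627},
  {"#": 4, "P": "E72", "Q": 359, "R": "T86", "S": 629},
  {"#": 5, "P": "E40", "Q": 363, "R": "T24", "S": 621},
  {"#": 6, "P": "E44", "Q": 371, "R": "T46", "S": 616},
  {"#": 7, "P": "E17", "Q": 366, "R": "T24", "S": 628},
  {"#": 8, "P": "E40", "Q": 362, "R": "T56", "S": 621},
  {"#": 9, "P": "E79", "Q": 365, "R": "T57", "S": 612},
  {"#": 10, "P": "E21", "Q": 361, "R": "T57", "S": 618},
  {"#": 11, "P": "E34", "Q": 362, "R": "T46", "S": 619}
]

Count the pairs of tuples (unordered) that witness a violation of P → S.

0

P=E17: all 2 rows agree on S — 0 pairs.
P=E40: all 2 rows agree on S — 0 pairs.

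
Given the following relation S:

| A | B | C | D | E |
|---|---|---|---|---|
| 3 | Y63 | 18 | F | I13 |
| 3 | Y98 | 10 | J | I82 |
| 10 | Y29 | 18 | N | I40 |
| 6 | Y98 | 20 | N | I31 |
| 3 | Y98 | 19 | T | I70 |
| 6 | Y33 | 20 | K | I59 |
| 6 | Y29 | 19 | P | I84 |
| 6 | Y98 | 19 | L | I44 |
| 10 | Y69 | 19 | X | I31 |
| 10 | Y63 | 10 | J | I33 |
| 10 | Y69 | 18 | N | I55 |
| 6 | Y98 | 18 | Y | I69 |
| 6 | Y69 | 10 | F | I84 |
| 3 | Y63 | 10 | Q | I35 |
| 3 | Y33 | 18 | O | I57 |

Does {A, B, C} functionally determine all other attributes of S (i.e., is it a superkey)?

All 15 rows have distinct {A, B, C} values, so {A, B, C} → (all attributes) holds and {A, B, C} is a superkey.

Yes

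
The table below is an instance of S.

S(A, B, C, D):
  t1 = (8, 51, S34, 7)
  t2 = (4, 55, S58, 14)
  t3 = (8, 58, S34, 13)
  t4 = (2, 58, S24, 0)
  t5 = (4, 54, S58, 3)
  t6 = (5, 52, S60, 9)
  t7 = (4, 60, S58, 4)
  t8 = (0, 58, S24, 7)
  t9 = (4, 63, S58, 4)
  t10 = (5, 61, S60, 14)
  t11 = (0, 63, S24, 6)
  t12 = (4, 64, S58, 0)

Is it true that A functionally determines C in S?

Yes

A=8: rows 1, 3 → C = S34, S34 ✓
A=4: rows 2, 5, 7, 9, 12 → C = S58, S58, S58, S58, S58 ✓
A=2: row 4 → C = S24 ✓
A=5: rows 6, 10 → C = S60, S60 ✓
A=0: rows 8, 11 → C = S24, S24 ✓
Every A value is associated with a single C value, so A → C holds.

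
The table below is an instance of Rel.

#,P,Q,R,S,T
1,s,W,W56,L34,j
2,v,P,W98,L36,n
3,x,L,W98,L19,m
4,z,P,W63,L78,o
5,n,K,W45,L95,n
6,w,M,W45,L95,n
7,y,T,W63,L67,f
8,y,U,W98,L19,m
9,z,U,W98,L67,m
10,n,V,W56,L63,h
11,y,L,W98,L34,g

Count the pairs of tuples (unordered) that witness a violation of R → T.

R=W56: violating pairs (1,10) — 1 pair.
R=W98: violating pairs (2,3), (2,8), (2,9), (2,11), (3,11), (8,11), (9,11) — 7 pairs.
R=W63: violating pairs (4,7) — 1 pair.
R=W45: all 2 rows agree on T — 0 pairs.

9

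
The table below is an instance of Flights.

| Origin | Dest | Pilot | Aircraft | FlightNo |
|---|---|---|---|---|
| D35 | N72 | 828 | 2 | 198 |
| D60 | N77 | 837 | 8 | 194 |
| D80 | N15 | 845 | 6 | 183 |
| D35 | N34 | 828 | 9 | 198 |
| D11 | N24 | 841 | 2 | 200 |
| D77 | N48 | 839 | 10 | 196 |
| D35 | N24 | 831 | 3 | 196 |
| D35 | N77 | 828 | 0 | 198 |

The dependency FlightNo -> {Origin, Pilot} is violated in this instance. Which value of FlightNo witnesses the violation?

FlightNo=198: 3 rows → {Origin,Pilot} = (D35, 828), (D35, 828), (D35, 828) ✓
FlightNo=194: 1 row → {Origin,Pilot} = (D60, 837) ✓
FlightNo=183: 1 row → {Origin,Pilot} = (D80, 845) ✓
FlightNo=200: 1 row → {Origin,Pilot} = (D11, 841) ✓
FlightNo=196: 2 rows → {Origin,Pilot} takes values {(D77, 839), (D35, 831)} — violation
The only FlightNo value with inconsistent RHS is FlightNo=196.

196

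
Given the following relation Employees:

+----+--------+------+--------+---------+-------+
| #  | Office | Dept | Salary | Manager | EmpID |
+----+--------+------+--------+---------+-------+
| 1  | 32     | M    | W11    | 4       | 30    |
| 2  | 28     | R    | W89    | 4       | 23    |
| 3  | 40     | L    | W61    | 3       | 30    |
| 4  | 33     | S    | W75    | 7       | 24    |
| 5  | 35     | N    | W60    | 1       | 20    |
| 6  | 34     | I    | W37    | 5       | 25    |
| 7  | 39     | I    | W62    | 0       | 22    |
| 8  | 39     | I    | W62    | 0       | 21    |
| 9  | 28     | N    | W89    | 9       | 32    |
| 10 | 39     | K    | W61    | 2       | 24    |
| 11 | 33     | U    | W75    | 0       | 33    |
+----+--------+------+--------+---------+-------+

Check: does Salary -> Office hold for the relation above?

No

Salary=W11: row 1 → Office = 32 ✓
Salary=W89: rows 2, 9 → Office = 28, 28 ✓
Salary=W61: rows 3, 10 → Office takes values {40, 39} — violation
Salary=W75: rows 4, 11 → Office = 33, 33 ✓
Salary=W60: row 5 → Office = 35 ✓
Salary=W37: row 6 → Office = 34 ✓
Salary=W62: rows 7, 8 → Office = 39, 39 ✓
Two rows agree on Salary but differ on Office, so Salary -> Office does not hold.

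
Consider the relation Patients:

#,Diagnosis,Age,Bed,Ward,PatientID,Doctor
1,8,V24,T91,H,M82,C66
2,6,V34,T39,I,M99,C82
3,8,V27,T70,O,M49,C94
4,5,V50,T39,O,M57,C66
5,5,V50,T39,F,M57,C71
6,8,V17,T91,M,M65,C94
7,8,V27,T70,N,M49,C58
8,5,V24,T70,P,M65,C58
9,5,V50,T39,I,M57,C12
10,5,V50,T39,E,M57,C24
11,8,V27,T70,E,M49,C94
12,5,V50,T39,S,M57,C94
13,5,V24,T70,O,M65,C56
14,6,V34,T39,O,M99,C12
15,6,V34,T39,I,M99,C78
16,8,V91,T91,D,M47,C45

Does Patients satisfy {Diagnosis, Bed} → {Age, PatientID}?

No

(Diagnosis=8, Bed=T91): rows 1, 6, 16 → {Age,PatientID} takes values {(V24, M82), (V17, M65), (V91, M47)} — violation
(Diagnosis=6, Bed=T39): rows 2, 14, 15 → {Age,PatientID} = (V34, M99), (V34, M99), (V34, M99) ✓
(Diagnosis=8, Bed=T70): rows 3, 7, 11 → {Age,PatientID} = (V27, M49), (V27, M49), (V27, M49) ✓
(Diagnosis=5, Bed=T39): rows 4, 5, 9, 10, 12 → {Age,PatientID} = (V50, M57), (V50, M57), (V50, M57), (V50, M57), (V50, M57) ✓
(Diagnosis=5, Bed=T70): rows 8, 13 → {Age,PatientID} = (V24, M65), (V24, M65) ✓
Two rows agree on {Diagnosis, Bed} but differ on {Age, PatientID}, so {Diagnosis, Bed} → {Age, PatientID} does not hold.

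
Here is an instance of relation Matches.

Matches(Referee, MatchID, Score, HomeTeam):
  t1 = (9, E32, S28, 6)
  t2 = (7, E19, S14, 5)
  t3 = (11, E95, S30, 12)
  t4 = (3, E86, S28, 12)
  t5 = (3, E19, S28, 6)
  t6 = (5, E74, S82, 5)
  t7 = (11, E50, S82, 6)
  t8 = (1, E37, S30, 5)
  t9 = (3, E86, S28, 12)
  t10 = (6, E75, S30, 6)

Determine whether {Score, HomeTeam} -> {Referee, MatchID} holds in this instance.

No

(Score=S28, HomeTeam=6): rows 1, 5 → {Referee,MatchID} takes values {(9, E32), (3, E19)} — violation
(Score=S14, HomeTeam=5): row 2 → {Referee,MatchID} = (7, E19) ✓
(Score=S30, HomeTeam=12): row 3 → {Referee,MatchID} = (11, E95) ✓
(Score=S28, HomeTeam=12): rows 4, 9 → {Referee,MatchID} = (3, E86), (3, E86) ✓
(Score=S82, HomeTeam=5): row 6 → {Referee,MatchID} = (5, E74) ✓
(Score=S82, HomeTeam=6): row 7 → {Referee,MatchID} = (11, E50) ✓
(Score=S30, HomeTeam=5): row 8 → {Referee,MatchID} = (1, E37) ✓
(Score=S30, HomeTeam=6): row 10 → {Referee,MatchID} = (6, E75) ✓
Two rows agree on {Score, HomeTeam} but differ on {Referee, MatchID}, so {Score, HomeTeam} -> {Referee, MatchID} does not hold.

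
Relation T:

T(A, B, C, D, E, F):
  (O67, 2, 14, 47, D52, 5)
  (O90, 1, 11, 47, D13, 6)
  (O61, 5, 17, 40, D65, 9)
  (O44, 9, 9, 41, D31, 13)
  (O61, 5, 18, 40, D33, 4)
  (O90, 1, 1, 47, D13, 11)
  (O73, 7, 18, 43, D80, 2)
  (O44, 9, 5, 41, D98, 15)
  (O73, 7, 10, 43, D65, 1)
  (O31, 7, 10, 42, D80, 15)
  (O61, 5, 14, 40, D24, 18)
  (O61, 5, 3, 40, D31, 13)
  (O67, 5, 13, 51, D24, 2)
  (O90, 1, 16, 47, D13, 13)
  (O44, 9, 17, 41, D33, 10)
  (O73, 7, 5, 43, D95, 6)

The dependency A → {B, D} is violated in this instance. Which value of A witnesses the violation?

O67

A=O67: 2 rows → {B,D} takes values {(2, 47), (5, 51)} — violation
A=O90: 3 rows → {B,D} = (1, 47), (1, 47), (1, 47) ✓
A=O61: 4 rows → {B,D} = (5, 40), (5, 40), (5, 40), (5, 40) ✓
A=O44: 3 rows → {B,D} = (9, 41), (9, 41), (9, 41) ✓
A=O73: 3 rows → {B,D} = (7, 43), (7, 43), (7, 43) ✓
A=O31: 1 row → {B,D} = (7, 42) ✓
The only A value with inconsistent RHS is A=O67.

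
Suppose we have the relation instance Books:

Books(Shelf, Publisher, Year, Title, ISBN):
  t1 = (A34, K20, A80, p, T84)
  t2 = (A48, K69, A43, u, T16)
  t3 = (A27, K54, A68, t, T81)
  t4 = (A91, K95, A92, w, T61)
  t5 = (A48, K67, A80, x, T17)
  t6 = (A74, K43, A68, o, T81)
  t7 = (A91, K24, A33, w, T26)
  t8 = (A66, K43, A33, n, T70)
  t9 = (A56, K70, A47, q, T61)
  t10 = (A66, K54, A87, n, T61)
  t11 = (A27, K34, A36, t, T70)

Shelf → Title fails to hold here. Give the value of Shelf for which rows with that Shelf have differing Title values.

Shelf=A34: row 1 → Title = p ✓
Shelf=A48: rows 2, 5 → Title takes values {u, x} — violation
Shelf=A27: rows 3, 11 → Title = t, t ✓
Shelf=A91: rows 4, 7 → Title = w, w ✓
Shelf=A74: row 6 → Title = o ✓
Shelf=A66: rows 8, 10 → Title = n, n ✓
Shelf=A56: row 9 → Title = q ✓
The only Shelf value with inconsistent Title is Shelf=A48.

A48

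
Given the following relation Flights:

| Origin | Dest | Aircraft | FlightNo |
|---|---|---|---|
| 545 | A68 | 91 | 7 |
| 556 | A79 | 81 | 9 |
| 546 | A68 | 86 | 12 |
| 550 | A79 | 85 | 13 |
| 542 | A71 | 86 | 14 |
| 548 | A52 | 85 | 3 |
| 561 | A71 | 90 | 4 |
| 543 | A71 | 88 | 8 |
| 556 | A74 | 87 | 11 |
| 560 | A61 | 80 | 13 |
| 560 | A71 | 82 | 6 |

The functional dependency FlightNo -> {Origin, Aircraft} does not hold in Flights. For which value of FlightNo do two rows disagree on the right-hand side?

13

FlightNo=7: 1 row → {Origin,Aircraft} = (545, 91) ✓
FlightNo=9: 1 row → {Origin,Aircraft} = (556, 81) ✓
FlightNo=12: 1 row → {Origin,Aircraft} = (546, 86) ✓
FlightNo=13: 2 rows → {Origin,Aircraft} takes values {(550, 85), (560, 80)} — violation
FlightNo=14: 1 row → {Origin,Aircraft} = (542, 86) ✓
FlightNo=3: 1 row → {Origin,Aircraft} = (548, 85) ✓
FlightNo=4: 1 row → {Origin,Aircraft} = (561, 90) ✓
FlightNo=8: 1 row → {Origin,Aircraft} = (543, 88) ✓
FlightNo=11: 1 row → {Origin,Aircraft} = (556, 87) ✓
FlightNo=6: 1 row → {Origin,Aircraft} = (560, 82) ✓
The only FlightNo value with inconsistent RHS is FlightNo=13.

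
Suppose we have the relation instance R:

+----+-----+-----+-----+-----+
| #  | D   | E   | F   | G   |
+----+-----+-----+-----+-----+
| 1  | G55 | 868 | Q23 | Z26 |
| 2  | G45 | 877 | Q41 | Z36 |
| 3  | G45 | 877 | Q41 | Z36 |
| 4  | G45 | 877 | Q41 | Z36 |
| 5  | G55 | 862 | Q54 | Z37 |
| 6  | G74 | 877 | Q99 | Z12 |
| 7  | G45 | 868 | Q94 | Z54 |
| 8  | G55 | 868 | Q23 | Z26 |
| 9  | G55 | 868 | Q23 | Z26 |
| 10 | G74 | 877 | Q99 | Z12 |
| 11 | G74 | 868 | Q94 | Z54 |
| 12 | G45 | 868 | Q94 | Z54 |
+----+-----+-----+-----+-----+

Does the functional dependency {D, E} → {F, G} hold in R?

Yes

(D=G55, E=868): rows 1, 8, 9 → {F,G} = (Q23, Z26), (Q23, Z26), (Q23, Z26) ✓
(D=G45, E=877): rows 2, 3, 4 → {F,G} = (Q41, Z36), (Q41, Z36), (Q41, Z36) ✓
(D=G55, E=862): row 5 → {F,G} = (Q54, Z37) ✓
(D=G74, E=877): rows 6, 10 → {F,G} = (Q99, Z12), (Q99, Z12) ✓
(D=G45, E=868): rows 7, 12 → {F,G} = (Q94, Z54), (Q94, Z54) ✓
(D=G74, E=868): row 11 → {F,G} = (Q94, Z54) ✓
Every {D, E} value is associated with a single {F, G} value, so {D, E} → {F, G} holds.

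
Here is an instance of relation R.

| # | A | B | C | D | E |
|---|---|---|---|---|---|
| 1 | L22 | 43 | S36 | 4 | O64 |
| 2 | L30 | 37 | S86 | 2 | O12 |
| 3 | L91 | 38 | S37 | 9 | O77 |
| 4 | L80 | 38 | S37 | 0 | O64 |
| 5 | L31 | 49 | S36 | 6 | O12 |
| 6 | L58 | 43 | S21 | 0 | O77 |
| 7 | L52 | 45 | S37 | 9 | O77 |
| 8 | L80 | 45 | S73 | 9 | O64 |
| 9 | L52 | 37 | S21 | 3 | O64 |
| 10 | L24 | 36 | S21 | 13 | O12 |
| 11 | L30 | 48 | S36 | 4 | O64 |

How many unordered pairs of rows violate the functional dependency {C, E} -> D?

0

(C=S36, E=O64): all 2 rows agree on D — 0 pairs.
(C=S37, E=O77): all 2 rows agree on D — 0 pairs.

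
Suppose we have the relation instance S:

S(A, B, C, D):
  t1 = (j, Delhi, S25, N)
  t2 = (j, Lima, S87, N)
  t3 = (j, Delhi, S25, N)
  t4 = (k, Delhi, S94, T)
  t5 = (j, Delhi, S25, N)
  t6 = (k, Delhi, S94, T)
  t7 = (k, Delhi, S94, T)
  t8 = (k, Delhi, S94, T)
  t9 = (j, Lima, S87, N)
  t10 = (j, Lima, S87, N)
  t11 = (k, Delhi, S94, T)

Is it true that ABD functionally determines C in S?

(A=j, B=Delhi, D=N): rows 1, 3, 5 → C = S25, S25, S25 ✓
(A=j, B=Lima, D=N): rows 2, 9, 10 → C = S87, S87, S87 ✓
(A=k, B=Delhi, D=T): rows 4, 6, 7, 8, 11 → C = S94, S94, S94, S94, S94 ✓
Every ABD value is associated with a single C value, so ABD → C holds.

Yes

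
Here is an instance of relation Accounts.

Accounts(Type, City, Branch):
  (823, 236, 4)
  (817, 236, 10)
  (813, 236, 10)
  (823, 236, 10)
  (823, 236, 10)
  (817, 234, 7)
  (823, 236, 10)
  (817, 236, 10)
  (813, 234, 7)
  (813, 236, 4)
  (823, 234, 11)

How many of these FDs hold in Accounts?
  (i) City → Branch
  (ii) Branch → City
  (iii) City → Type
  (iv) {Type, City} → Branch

(i) City → Branch: City=236: 8 rows → Branch takes values {4, 10} — violation; City=234: 3 rows → Branch takes values {7, 11} — violation — fails.
(ii) Branch → City: every LHS value maps to a single RHS value — holds.
(iii) City → Type: City=236: 8 rows → Type takes values {823, 817, 813} — violation; City=234: 3 rows → Type takes values {817, 813, 823} — violation — fails.
(iv) {Type, City} → Branch: (Type=823, City=236): 4 rows → Branch takes values {4, 10} — violation; (Type=813, City=236): 2 rows → Branch takes values {10, 4} — violation — fails.
1 of the 4 dependencies holds.

1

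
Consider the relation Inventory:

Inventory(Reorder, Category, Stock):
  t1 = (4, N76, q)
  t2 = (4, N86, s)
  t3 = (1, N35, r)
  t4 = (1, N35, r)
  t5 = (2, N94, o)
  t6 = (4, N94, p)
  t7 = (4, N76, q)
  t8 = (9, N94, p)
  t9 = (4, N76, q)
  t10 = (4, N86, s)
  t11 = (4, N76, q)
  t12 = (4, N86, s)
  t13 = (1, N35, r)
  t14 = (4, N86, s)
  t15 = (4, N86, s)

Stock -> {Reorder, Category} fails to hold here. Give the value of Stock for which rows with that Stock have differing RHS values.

p

Stock=q: rows 1, 7, 9, 11 → {Reorder,Category} = (4, N76), (4, N76), (4, N76), (4, N76) ✓
Stock=s: rows 2, 10, 12, 14, 15 → {Reorder,Category} = (4, N86), (4, N86), (4, N86), (4, N86), (4, N86) ✓
Stock=r: rows 3, 4, 13 → {Reorder,Category} = (1, N35), (1, N35), (1, N35) ✓
Stock=o: row 5 → {Reorder,Category} = (2, N94) ✓
Stock=p: rows 6, 8 → {Reorder,Category} takes values {(4, N94), (9, N94)} — violation
The only Stock value with inconsistent RHS is Stock=p.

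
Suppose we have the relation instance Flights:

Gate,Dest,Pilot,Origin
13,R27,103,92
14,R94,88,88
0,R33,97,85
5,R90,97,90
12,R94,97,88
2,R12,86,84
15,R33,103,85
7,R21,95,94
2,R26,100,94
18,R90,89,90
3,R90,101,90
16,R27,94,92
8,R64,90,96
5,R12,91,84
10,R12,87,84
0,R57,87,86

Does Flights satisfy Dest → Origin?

Yes

Dest=R27: 2 rows → Origin = 92, 92 ✓
Dest=R94: 2 rows → Origin = 88, 88 ✓
Dest=R33: 2 rows → Origin = 85, 85 ✓
Dest=R90: 3 rows → Origin = 90, 90, 90 ✓
Dest=R12: 3 rows → Origin = 84, 84, 84 ✓
Dest=R21: 1 row → Origin = 94 ✓
Dest=R26: 1 row → Origin = 94 ✓
Dest=R64: 1 row → Origin = 96 ✓
Dest=R57: 1 row → Origin = 86 ✓
Every Dest value is associated with a single Origin value, so Dest → Origin holds.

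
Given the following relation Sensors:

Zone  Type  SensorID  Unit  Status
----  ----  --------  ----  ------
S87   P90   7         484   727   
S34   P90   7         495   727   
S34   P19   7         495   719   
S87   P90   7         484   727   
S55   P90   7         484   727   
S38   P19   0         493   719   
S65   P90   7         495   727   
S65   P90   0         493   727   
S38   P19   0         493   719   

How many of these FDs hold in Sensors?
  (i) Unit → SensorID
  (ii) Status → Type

(i) Unit → SensorID: every LHS value maps to a single RHS value — holds.
(ii) Status → Type: every LHS value maps to a single RHS value — holds.
2 of the 2 dependencies hold.

2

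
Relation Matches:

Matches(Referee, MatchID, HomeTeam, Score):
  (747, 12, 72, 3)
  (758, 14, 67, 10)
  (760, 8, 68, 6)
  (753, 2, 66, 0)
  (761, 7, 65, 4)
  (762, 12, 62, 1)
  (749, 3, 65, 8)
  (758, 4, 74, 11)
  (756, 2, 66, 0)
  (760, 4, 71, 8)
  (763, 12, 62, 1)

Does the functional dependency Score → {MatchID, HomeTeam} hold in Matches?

Score=3: 1 row → {MatchID,HomeTeam} = (12, 72) ✓
Score=10: 1 row → {MatchID,HomeTeam} = (14, 67) ✓
Score=6: 1 row → {MatchID,HomeTeam} = (8, 68) ✓
Score=0: 2 rows → {MatchID,HomeTeam} = (2, 66), (2, 66) ✓
Score=4: 1 row → {MatchID,HomeTeam} = (7, 65) ✓
Score=1: 2 rows → {MatchID,HomeTeam} = (12, 62), (12, 62) ✓
Score=8: 2 rows → {MatchID,HomeTeam} takes values {(3, 65), (4, 71)} — violation
Score=11: 1 row → {MatchID,HomeTeam} = (4, 74) ✓
Two rows agree on Score but differ on {MatchID, HomeTeam}, so Score → {MatchID, HomeTeam} does not hold.

No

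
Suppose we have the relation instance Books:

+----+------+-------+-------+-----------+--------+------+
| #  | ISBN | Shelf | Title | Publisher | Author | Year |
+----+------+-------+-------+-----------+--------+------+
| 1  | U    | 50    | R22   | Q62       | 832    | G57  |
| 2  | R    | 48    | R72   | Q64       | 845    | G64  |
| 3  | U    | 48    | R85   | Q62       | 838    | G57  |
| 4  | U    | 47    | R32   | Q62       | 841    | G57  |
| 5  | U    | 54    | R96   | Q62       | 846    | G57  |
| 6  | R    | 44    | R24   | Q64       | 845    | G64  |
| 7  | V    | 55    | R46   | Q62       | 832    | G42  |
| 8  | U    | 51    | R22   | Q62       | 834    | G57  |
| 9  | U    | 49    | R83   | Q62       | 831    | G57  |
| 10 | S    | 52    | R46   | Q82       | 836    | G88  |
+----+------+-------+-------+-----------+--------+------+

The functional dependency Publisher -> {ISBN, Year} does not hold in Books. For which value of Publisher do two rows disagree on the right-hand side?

Q62

Publisher=Q62: rows 1, 3, 4, 5, 7, 8, 9 → {ISBN,Year} takes values {(U, G57), (V, G42)} — violation
Publisher=Q64: rows 2, 6 → {ISBN,Year} = (R, G64), (R, G64) ✓
Publisher=Q82: row 10 → {ISBN,Year} = (S, G88) ✓
The only Publisher value with inconsistent RHS is Publisher=Q62.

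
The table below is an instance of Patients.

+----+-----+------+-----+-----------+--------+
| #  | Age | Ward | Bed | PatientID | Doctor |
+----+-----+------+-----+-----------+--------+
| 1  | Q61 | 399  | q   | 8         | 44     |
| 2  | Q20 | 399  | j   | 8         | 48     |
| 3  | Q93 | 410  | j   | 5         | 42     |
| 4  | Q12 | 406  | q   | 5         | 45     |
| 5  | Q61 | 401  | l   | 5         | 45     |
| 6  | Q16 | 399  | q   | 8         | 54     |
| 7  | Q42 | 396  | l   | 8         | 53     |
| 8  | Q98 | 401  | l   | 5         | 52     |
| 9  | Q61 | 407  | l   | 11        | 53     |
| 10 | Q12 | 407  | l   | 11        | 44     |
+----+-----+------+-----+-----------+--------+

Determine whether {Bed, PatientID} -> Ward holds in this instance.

(Bed=q, PatientID=8): rows 1, 6 → Ward = 399, 399 ✓
(Bed=j, PatientID=8): row 2 → Ward = 399 ✓
(Bed=j, PatientID=5): row 3 → Ward = 410 ✓
(Bed=q, PatientID=5): row 4 → Ward = 406 ✓
(Bed=l, PatientID=5): rows 5, 8 → Ward = 401, 401 ✓
(Bed=l, PatientID=8): row 7 → Ward = 396 ✓
(Bed=l, PatientID=11): rows 9, 10 → Ward = 407, 407 ✓
Every {Bed, PatientID} value is associated with a single Ward value, so {Bed, PatientID} -> Ward holds.

Yes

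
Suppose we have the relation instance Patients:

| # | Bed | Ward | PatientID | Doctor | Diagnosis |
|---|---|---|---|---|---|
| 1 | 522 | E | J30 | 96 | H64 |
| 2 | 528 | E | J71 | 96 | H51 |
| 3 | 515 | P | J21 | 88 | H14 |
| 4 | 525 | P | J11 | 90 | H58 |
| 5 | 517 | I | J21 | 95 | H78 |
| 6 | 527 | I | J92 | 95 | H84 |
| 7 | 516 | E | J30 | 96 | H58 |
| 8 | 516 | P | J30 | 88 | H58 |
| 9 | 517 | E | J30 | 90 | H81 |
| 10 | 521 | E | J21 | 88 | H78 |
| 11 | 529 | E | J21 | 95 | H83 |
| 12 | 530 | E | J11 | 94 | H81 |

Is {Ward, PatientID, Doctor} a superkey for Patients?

No

Rows 1 and 7 have the same {Ward, PatientID, Doctor} value (Ward=E, PatientID=J30, Doctor=96) but are distinct tuples, so {Ward, PatientID, Doctor} does not determine every attribute — not a superkey.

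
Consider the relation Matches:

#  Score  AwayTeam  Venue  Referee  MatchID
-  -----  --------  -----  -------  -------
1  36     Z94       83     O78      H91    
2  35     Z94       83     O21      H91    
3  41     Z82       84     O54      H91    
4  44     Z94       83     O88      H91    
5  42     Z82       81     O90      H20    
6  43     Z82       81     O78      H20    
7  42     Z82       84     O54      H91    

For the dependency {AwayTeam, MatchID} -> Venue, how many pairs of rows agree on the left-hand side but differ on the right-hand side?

(AwayTeam=Z94, MatchID=H91): all 3 rows agree on Venue — 0 pairs.
(AwayTeam=Z82, MatchID=H91): all 2 rows agree on Venue — 0 pairs.
(AwayTeam=Z82, MatchID=H20): all 2 rows agree on Venue — 0 pairs.

0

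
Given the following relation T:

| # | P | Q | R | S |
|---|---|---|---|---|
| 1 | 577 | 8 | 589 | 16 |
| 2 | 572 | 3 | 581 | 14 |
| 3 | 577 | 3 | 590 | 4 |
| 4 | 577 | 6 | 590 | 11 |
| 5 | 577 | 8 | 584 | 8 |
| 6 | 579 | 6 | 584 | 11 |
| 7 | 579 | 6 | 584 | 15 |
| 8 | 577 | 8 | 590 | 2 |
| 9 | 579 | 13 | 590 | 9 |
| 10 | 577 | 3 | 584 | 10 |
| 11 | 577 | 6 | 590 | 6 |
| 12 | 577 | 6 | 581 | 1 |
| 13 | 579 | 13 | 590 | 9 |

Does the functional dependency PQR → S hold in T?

(P=577, Q=8, R=589): row 1 → S = 16 ✓
(P=572, Q=3, R=581): row 2 → S = 14 ✓
(P=577, Q=3, R=590): row 3 → S = 4 ✓
(P=577, Q=6, R=590): rows 4, 11 → S takes values {11, 6} — violation
(P=577, Q=8, R=584): row 5 → S = 8 ✓
(P=579, Q=6, R=584): rows 6, 7 → S takes values {11, 15} — violation
(P=577, Q=8, R=590): row 8 → S = 2 ✓
(P=579, Q=13, R=590): rows 9, 13 → S = 9, 9 ✓
(P=577, Q=3, R=584): row 10 → S = 10 ✓
(P=577, Q=6, R=581): row 12 → S = 1 ✓
Two rows agree on PQR but differ on S, so PQR → S does not hold.

No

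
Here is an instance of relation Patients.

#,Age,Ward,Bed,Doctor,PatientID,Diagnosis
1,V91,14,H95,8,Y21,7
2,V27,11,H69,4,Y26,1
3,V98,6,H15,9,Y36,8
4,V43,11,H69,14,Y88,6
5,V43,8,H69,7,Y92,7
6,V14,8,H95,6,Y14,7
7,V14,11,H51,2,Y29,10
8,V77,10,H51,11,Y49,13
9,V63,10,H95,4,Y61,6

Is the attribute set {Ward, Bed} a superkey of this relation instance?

Rows 2 and 4 have the same {Ward, Bed} value (Ward=11, Bed=H69) but are distinct tuples, so {Ward, Bed} does not determine every attribute — not a superkey.

No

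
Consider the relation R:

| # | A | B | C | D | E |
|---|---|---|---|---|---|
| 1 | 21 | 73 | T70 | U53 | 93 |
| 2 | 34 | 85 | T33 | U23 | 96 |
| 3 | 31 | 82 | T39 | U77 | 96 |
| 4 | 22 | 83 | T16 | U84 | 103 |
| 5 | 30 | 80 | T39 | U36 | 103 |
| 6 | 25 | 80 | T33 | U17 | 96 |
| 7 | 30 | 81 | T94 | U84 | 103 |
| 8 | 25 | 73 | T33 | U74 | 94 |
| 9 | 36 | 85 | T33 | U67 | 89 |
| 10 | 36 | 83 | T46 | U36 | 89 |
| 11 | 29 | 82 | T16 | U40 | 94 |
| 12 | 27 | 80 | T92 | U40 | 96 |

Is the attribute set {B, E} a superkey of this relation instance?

Rows 6 and 12 have the same {B, E} value (B=80, E=96) but are distinct tuples, so {B, E} does not determine every attribute — not a superkey.

No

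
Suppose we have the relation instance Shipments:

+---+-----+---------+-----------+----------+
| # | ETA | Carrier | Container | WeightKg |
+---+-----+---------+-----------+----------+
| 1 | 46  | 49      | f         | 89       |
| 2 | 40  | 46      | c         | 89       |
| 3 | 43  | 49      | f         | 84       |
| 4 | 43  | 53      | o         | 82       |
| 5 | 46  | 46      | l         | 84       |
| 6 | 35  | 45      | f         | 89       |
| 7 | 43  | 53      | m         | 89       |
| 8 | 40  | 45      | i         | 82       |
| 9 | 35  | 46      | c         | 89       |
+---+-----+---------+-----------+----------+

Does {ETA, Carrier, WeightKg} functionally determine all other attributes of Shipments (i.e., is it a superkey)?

All 9 rows have distinct {ETA, Carrier, WeightKg} values, so {ETA, Carrier, WeightKg} → (all attributes) holds and {ETA, Carrier, WeightKg} is a superkey.

Yes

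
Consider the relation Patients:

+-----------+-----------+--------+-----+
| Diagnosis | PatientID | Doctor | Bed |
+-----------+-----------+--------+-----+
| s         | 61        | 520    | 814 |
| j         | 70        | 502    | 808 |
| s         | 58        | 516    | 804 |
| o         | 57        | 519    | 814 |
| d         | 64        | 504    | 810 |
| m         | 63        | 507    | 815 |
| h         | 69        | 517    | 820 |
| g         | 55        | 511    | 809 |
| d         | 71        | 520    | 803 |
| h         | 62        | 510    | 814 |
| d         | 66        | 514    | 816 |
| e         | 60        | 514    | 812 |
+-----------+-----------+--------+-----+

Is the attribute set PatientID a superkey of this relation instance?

All 12 rows have distinct PatientID values, so PatientID → (all attributes) holds and PatientID is a superkey.

Yes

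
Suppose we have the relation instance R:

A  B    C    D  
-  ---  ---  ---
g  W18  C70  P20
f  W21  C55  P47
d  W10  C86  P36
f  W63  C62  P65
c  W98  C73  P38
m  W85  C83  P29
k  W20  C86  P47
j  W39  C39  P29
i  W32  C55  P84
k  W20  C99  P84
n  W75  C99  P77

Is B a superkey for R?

Two distinct rows share B=W20, so B does not determine every attribute — not a superkey.

No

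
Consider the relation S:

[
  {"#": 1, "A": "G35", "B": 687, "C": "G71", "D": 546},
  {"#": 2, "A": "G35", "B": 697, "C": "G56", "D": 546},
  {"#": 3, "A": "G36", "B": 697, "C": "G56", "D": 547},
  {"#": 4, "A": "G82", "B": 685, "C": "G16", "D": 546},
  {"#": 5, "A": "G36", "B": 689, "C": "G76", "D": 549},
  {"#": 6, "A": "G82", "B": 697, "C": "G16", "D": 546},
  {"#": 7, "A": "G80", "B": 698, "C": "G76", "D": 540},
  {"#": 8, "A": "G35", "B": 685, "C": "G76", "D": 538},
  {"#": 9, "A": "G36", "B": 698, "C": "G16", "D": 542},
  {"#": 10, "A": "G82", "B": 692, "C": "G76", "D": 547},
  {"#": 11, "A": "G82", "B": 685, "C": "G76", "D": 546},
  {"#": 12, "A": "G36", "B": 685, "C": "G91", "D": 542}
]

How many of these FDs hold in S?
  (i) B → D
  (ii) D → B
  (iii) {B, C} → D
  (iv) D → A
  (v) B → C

0

(i) B → D: B=697: rows 2, 3, 6 → D takes values {546, 547} — violation; B=685: rows 4, 8, 11, 12 → D takes values {546, 538, 542} — violation; B=698: rows 7, 9 → D takes values {540, 542} — violation — fails.
(ii) D → B: D=546: rows 1, 2, 4, 6, 11 → B takes values {687, 697, 685} — violation; D=547: rows 3, 10 → B takes values {697, 692} — violation; D=542: rows 9, 12 → B takes values {698, 685} — violation — fails.
(iii) {B, C} → D: (B=697, C=G56): rows 2, 3 → D takes values {546, 547} — violation; (B=685, C=G76): rows 8, 11 → D takes values {538, 546} — violation — fails.
(iv) D → A: D=546: rows 1, 2, 4, 6, 11 → A takes values {G35, G82} — violation; D=547: rows 3, 10 → A takes values {G36, G82} — violation — fails.
(v) B → C: B=697: rows 2, 3, 6 → C takes values {G56, G16} — violation; B=685: rows 4, 8, 11, 12 → C takes values {G16, G76, G91} — violation; B=698: rows 7, 9 → C takes values {G76, G16} — violation — fails.
None of the 5 dependencies hold.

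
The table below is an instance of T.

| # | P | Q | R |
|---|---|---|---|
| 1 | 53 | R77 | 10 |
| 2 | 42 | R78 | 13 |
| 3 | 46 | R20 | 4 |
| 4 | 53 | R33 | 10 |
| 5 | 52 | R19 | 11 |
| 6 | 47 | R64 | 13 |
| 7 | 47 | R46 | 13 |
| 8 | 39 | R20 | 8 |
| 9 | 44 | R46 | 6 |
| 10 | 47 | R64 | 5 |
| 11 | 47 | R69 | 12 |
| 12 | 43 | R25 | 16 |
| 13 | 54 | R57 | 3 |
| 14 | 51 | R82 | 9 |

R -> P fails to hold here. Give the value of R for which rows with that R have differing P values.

R=10: rows 1, 4 → P = 53, 53 ✓
R=13: rows 2, 6, 7 → P takes values {42, 47} — violation
R=4: row 3 → P = 46 ✓
R=11: row 5 → P = 52 ✓
R=8: row 8 → P = 39 ✓
R=6: row 9 → P = 44 ✓
R=5: row 10 → P = 47 ✓
R=12: row 11 → P = 47 ✓
R=16: row 12 → P = 43 ✓
R=3: row 13 → P = 54 ✓
R=9: row 14 → P = 51 ✓
The only R value with inconsistent P is R=13.

13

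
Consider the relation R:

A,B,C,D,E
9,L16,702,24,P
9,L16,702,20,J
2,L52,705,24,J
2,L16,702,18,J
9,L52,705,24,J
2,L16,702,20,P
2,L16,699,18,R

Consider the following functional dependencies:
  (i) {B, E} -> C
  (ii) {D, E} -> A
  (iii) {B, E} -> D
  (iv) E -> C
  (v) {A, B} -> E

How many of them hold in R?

1

(i) {B, E} -> C: every LHS value maps to a single RHS value — holds.
(ii) {D, E} -> A: (D=24, E=J): 2 rows → A takes values {2, 9} — violation — fails.
(iii) {B, E} -> D: (B=L16, E=P): 2 rows → D takes values {24, 20} — violation; (B=L16, E=J): 2 rows → D takes values {20, 18} — violation — fails.
(iv) E -> C: E=J: 4 rows → C takes values {702, 705} — violation — fails.
(v) {A, B} -> E: (A=9, B=L16): 2 rows → E takes values {P, J} — violation; (A=2, B=L16): 3 rows → E takes values {J, P, R} — violation — fails.
1 of the 5 dependencies holds.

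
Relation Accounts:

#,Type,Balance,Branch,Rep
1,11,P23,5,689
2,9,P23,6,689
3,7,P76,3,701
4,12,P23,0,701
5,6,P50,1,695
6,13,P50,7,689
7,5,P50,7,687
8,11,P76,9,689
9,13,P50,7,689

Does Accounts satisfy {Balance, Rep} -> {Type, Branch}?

No

(Balance=P23, Rep=689): rows 1, 2 → {Type,Branch} takes values {(11, 5), (9, 6)} — violation
(Balance=P76, Rep=701): row 3 → {Type,Branch} = (7, 3) ✓
(Balance=P23, Rep=701): row 4 → {Type,Branch} = (12, 0) ✓
(Balance=P50, Rep=695): row 5 → {Type,Branch} = (6, 1) ✓
(Balance=P50, Rep=689): rows 6, 9 → {Type,Branch} = (13, 7), (13, 7) ✓
(Balance=P50, Rep=687): row 7 → {Type,Branch} = (5, 7) ✓
(Balance=P76, Rep=689): row 8 → {Type,Branch} = (11, 9) ✓
Two rows agree on {Balance, Rep} but differ on {Type, Branch}, so {Balance, Rep} -> {Type, Branch} does not hold.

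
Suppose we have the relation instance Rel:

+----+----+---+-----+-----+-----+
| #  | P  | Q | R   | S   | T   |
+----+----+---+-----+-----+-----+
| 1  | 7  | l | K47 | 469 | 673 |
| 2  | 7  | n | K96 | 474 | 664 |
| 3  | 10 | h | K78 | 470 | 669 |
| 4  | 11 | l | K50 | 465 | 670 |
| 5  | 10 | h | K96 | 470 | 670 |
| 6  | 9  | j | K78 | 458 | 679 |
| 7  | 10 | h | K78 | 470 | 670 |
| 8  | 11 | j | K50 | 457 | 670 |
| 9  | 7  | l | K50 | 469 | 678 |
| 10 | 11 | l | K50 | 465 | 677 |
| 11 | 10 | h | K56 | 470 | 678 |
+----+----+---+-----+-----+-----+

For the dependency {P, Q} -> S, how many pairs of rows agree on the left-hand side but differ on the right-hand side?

0

(P=7, Q=l): all 2 rows agree on S — 0 pairs.
(P=10, Q=h): all 4 rows agree on S — 0 pairs.
(P=11, Q=l): all 2 rows agree on S — 0 pairs.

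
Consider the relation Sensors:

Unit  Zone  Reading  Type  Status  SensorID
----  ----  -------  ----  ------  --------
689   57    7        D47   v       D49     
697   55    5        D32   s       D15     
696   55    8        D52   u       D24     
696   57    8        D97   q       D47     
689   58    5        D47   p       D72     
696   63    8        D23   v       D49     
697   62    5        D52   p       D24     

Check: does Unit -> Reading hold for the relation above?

No

Unit=689: 2 rows → Reading takes values {7, 5} — violation
Unit=697: 2 rows → Reading = 5, 5 ✓
Unit=696: 3 rows → Reading = 8, 8, 8 ✓
Two rows agree on Unit but differ on Reading, so Unit -> Reading does not hold.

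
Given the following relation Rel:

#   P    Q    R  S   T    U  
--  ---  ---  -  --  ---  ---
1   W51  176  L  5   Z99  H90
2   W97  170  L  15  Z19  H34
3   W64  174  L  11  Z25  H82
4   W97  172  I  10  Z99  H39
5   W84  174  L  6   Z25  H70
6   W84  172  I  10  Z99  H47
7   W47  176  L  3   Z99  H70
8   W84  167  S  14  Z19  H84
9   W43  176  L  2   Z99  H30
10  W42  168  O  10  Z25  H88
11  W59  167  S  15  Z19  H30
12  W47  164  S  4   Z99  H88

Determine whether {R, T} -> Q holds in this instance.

(R=L, T=Z99): rows 1, 7, 9 → Q = 176, 176, 176 ✓
(R=L, T=Z19): row 2 → Q = 170 ✓
(R=L, T=Z25): rows 3, 5 → Q = 174, 174 ✓
(R=I, T=Z99): rows 4, 6 → Q = 172, 172 ✓
(R=S, T=Z19): rows 8, 11 → Q = 167, 167 ✓
(R=O, T=Z25): row 10 → Q = 168 ✓
(R=S, T=Z99): row 12 → Q = 164 ✓
Every {R, T} value is associated with a single Q value, so {R, T} -> Q holds.

Yes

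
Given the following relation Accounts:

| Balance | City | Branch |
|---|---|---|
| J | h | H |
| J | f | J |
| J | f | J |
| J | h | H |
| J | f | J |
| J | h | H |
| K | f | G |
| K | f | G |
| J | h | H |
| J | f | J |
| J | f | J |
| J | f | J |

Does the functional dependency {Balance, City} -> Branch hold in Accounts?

(Balance=J, City=h): 4 rows → Branch = H, H, H, H ✓
(Balance=J, City=f): 6 rows → Branch = J, J, J, J, J, J ✓
(Balance=K, City=f): 2 rows → Branch = G, G ✓
Every {Balance, City} value is associated with a single Branch value, so {Balance, City} -> Branch holds.

Yes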